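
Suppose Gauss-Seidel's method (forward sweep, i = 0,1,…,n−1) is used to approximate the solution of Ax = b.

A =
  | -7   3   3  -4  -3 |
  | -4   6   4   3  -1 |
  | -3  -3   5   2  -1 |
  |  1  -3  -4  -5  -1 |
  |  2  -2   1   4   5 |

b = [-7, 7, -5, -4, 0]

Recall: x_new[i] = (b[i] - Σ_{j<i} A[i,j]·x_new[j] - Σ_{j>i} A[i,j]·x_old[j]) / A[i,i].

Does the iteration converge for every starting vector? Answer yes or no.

no

Split A = D + L + U, D = diag(-7, 6, 5, -5, 5).
T_GS = -(D+L)⁻¹U: row 0 first, T[0,2] = -(3)/(-7) = +0.4286; later rows by forward substitution.
  T[0,:] = [+0.0000  +0.4286  +0.4286  -0.5714  -0.4286]
  T[1,:] = [+0.0000  +0.2857  -0.3810  -0.8810  -0.1190]
  T[2,:] = [+0.0000  +0.4286  +0.0286  -1.2714  -0.1286]
  T[3,:] = [+0.0000  -0.4286  +0.2914  +1.4314  -0.1114]
  T[4,:] = [+0.0000  +0.2000  -0.5627  -1.0147  +0.2387]
moduli |λ_i(T)| = 1.3484, 0.5971, 0.1277, 0.0889, 0.0000.
spectral radius ρ = 1.3484; 1.3484 > 1: divergent.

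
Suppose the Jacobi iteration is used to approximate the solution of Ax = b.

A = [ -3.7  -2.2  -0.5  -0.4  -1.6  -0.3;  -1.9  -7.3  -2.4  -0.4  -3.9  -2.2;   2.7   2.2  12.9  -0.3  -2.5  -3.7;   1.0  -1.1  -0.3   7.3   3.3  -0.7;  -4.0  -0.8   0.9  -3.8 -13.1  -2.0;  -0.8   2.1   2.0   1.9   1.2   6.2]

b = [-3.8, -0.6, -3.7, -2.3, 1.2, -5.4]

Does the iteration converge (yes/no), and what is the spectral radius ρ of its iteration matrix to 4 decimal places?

yes, ρ = 0.8591

Diagonal D = diag(-3.7, -7.3, 12.9, 7.3, -13.1, 6.2); L, U strict lower/upper.
Jacobi: T = -D⁻¹(L+U), T[3,0] = -(1)/(7.3) = -0.1370; T[3,3] = 0.
  T[0,:] = [+0.0000  -0.5946  -0.1351  -0.1081  -0.4324  -0.0811]
  T[1,:] = [-0.2603  +0.0000  -0.3288  -0.0548  -0.5342  -0.3014]
  T[2,:] = [-0.2093  -0.1705  +0.0000  +0.0233  +0.1938  +0.2868]
  T[3,:] = [-0.1370  +0.1507  +0.0411  +0.0000  -0.4521  +0.0959]
  T[4,:] = [-0.3053  -0.0611  +0.0687  -0.2901  +0.0000  -0.1527]
  T[5,:] = [+0.1290  -0.3387  -0.3226  -0.3065  -0.1935  +0.0000]
eigenvalue magnitudes: 0.8591, 0.5551, 0.5551, 0.3577, 0.3577, 0.2951.
spectral radius ρ = 0.8591; 0.8591 < 1 ⇒ converges.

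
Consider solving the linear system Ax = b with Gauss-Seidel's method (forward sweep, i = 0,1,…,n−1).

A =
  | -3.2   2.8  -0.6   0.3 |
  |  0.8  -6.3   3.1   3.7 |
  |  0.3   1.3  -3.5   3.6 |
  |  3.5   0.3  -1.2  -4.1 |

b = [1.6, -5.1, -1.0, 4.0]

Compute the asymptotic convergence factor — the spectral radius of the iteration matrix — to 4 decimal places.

Split A = D + L + U, D = diag(-3.2, -6.3, -3.5, -4.1).
T_GS = -(D+L)⁻¹U: row 0 first, T[0,2] = -(-0.6)/(-3.2) = -0.1875; later rows by forward substitution.
  T[0,:] = [+0.0000  +0.8750  -0.1875  +0.0937]
  T[1,:] = [+0.0000  +0.1111  +0.4683  +0.5992]
  T[2,:] = [+0.0000  +0.1163  +0.1579  +1.2592]
  T[3,:] = [+0.0000  +0.7211  -0.1720  -0.2447]
|roots of det(T-λI)|: 0.8777, 0.6563, 0.6563, 0.0000.
spectral radius ρ = 0.8777; 0.8777 < 1, so it converges for any x₀.

0.8777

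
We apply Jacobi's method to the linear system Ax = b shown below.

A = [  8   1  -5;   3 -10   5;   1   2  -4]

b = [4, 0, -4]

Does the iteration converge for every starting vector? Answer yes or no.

Split A = D + L + U, D = diag(8, -10, -4).
Jacobi T = -D⁻¹(L+U): T[0,1] = -(1)/(8) = -0.1250; T[0,0] = 0.
  T[0,:] = [+0.0000 -0.1250 +0.6250]
  T[1,:] = [+0.3000 +0.0000 +0.5000]
  T[2,:] = [+0.2500 +0.5000 +0.0000]
|roots of det(T-λI)|: 0.6938, 0.4348, 0.2590.
ρ = 0.6938; 0.6938 < 1, so it converges for any x₀.

yes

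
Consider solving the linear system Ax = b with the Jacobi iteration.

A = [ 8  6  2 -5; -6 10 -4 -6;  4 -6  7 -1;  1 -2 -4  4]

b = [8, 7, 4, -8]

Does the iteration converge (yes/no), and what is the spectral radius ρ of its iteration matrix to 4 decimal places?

Let D = diag(8, 10, 7, 4); L, U the strict triangles.
Jacobi T = -D⁻¹(L+U): T[3,1] = -(-2)/(4) = +0.5000; T[3,3] = 0.
  T[0,:] = [+0.0000, -0.7500, -0.2500, +0.6250]
  T[1,:] = [+0.6000, +0.0000, +0.4000, +0.6000]
  T[2,:] = [-0.5714, +0.8571, +0.0000, +0.1429]
  T[3,:] = [-0.2500, +0.5000, +1.0000, +0.0000]
|eigenvalues of T|: 1.1306, 0.8290, 0.8290, 0.7907.
spectral radius ρ = 1.1306; 1.1306 > 1 ⇒ diverges.

no, ρ = 1.1306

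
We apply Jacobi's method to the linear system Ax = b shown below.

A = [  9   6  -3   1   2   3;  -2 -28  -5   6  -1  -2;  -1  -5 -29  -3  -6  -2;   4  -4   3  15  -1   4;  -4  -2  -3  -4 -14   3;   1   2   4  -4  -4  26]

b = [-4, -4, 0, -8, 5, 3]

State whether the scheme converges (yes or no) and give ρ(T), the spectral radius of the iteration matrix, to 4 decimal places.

yes, ρ = 0.5980

Write A = D+L+U with D = diag(9, -28, -29, 15, -14, 26).
Jacobi: T = -D⁻¹(L+U), T[5,3] = -(-4)/(26) = +0.1538; T[5,5] = 0.
  T[0,:] = [+0.0000 -0.6667 +0.3333 -0.1111 -0.2222 -0.3333]
  T[1,:] = [-0.0714 +0.0000 -0.1786 +0.2143 -0.0357 -0.0714]
  T[2,:] = [-0.0345 -0.1724 +0.0000 -0.1034 -0.2069 -0.0690]
  T[3,:] = [-0.2667 +0.2667 -0.2000 +0.0000 +0.0667 -0.2667]
  T[4,:] = [-0.2857 -0.1429 -0.2143 -0.2857 +0.0000 +0.2143]
  T[5,:] = [-0.0385 -0.0769 -0.1538 +0.1538 +0.1538 +0.0000]
|roots of det(T-λI)|: 0.5980, 0.4236, 0.3567, 0.3567, 0.3222, 0.0631.
spectral radius ρ = 0.5980; 0.5980 < 1: convergent.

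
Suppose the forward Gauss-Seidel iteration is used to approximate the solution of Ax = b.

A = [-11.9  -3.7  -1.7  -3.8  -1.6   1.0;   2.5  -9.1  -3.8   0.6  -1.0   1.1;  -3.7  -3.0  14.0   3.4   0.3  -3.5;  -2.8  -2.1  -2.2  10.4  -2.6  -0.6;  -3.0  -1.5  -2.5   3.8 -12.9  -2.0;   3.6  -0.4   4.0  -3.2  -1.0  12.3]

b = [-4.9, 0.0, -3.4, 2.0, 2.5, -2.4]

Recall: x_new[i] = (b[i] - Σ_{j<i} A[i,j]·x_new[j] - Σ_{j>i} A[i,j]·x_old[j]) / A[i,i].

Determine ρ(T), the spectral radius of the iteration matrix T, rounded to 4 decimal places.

0.6167

Let D = diag(-11.9, -9.1, 14, 10.4, -12.9, 12.3); L, U the strict triangles.
T_GS = -(D+L)⁻¹U: row 0 first, T[0,4] = -(-1.6)/(-11.9) = -0.1345; later rows by forward substitution.
  T[0,:] = [+0.0000  -0.3109  -0.1429  -0.3193  -0.1345  +0.0840]
  T[1,:] = [+0.0000  -0.0854  -0.4568  -0.0218  -0.1468  +0.1440]
  T[2,:] = [+0.0000  -0.1005  -0.1356  -0.3319  -0.0884  +0.3031]
  T[3,:] = [+0.0000  -0.1222  -0.1594  -0.1606  +0.1654  +0.1735]
  T[4,:] = [+0.0000  +0.0657  +0.0657  +0.0938  +0.1142  -0.1989]
  T[5,:] = [+0.0000  +0.0944  +0.0349  +0.1665  +0.1157  -0.0895]
|λ(T)| sorted: 0.6167, 0.1809, 0.1809, 0.1331, 0.1331, 0.0000.
spectral radius ρ = 0.6167; 0.6167 < 1 ⇒ converges.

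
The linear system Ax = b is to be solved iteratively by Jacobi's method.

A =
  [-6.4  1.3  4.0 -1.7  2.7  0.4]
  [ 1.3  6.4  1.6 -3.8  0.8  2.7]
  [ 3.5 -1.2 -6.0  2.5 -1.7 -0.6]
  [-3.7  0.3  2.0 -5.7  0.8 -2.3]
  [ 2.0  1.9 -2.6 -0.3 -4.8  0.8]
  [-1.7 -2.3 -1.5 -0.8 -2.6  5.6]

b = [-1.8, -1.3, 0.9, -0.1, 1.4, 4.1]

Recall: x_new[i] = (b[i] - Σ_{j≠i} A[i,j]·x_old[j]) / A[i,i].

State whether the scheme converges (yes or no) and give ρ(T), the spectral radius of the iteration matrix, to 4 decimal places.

no, ρ = 1.2313

Diagonal D = diag(-6.4, 6.4, -6, -5.7, -4.8, 5.6); L, U strict lower/upper.
Jacobi T = -D⁻¹(L+U): T[3,0] = -(-3.7)/(-5.7) = -0.6491; T[3,3] = 0.
  T[0,:] = [+0.0000 +0.2031 +0.6250 -0.2656 +0.4219 +0.0625]
  T[1,:] = [-0.2031 +0.0000 -0.2500 +0.5938 -0.1250 -0.4219]
  T[2,:] = [+0.5833 -0.2000 +0.0000 +0.4167 -0.2833 -0.1000]
  T[3,:] = [-0.6491 +0.0526 +0.3509 +0.0000 +0.1404 -0.4035]
  T[4,:] = [+0.4167 +0.3958 -0.5417 -0.0625 +0.0000 +0.1667]
  T[5,:] = [+0.3036 +0.4107 +0.2679 +0.1429 +0.4643 +0.0000]
moduli |λ_i(T)| = 1.2313, 0.6567, 0.6567, 0.5388, 0.1210, 0.0270.
spectral radius ρ = 1.2313; 1.2313 > 1, so it fails to converge.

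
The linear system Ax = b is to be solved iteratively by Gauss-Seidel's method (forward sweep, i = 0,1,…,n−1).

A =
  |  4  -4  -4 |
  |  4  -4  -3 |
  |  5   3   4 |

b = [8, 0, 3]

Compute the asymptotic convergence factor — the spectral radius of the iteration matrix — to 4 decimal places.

Let D = diag(4, -4, 4); L, U the strict triangles.
Gauss-Seidel: T = -(D+L)⁻¹U, row 0 first, T[0,1] = -(-4)/(4) = +1.0000; later rows by forward substitution.
  T[0,:] = [+0.0000, +1.0000, +1.0000]
  T[1,:] = [+0.0000, +1.0000, +0.2500]
  T[2,:] = [+0.0000, -2.0000, -1.4375]
|λ(T)| sorted: 1.2114, 0.7739, 0.0000.
spectral radius ρ = 1.2114; 1.2114 > 1 ⇒ diverges.

1.2114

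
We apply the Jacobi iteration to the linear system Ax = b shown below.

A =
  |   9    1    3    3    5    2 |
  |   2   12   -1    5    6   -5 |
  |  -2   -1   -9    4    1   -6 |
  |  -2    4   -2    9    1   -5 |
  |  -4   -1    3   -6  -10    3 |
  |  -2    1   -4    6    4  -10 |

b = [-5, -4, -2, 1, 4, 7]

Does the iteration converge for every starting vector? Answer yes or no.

no

Write A = D+L+U with D = diag(9, 12, -9, 9, -10, -10).
Jacobi T = -D⁻¹(L+U): T[0,1] = -(1)/(9) = -0.1111; T[0,0] = 0.
  T[0,:] = [+0.0000 -0.1111 -0.3333 -0.3333 -0.5556 -0.2222]
  T[1,:] = [-0.1667 +0.0000 +0.0833 -0.4167 -0.5000 +0.4167]
  T[2,:] = [-0.2222 -0.1111 +0.0000 +0.4444 +0.1111 -0.6667]
  T[3,:] = [+0.2222 -0.4444 +0.2222 +0.0000 -0.1111 +0.5556]
  T[4,:] = [-0.4000 -0.1000 +0.3000 -0.6000 +0.0000 +0.3000]
  T[5,:] = [-0.2000 +0.1000 -0.4000 +0.6000 +0.4000 +0.0000]
|roots of det(T-λI)|: 1.3133, 0.6524, 0.6524, 0.5866, 0.3932, 0.3932.
spectral radius ρ = 1.3133; 1.3133 > 1: divergent.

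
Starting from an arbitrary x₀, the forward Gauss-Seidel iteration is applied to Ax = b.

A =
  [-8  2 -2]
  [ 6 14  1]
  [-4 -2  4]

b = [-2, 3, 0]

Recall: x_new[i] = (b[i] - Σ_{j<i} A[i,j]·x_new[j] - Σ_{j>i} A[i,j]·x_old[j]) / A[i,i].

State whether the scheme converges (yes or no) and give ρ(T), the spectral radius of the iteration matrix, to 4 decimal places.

Split A = D + L + U, D = diag(-8, 14, 4).
Gauss-Seidel: T = -(D+L)⁻¹U, row 0 first, T[0,1] = -(2)/(-8) = +0.2500; later rows by forward substitution.
  T[0,:] = [+0.0000  +0.2500  -0.2500]
  T[1,:] = [+0.0000  -0.1071  +0.0357]
  T[2,:] = [+0.0000  +0.1964  -0.2321]
eigenvalue magnitudes: 0.2741, 0.0651, 0.0000.
ρ = 0.2741; 0.2741 < 1 ⇒ converges.

yes, ρ = 0.2741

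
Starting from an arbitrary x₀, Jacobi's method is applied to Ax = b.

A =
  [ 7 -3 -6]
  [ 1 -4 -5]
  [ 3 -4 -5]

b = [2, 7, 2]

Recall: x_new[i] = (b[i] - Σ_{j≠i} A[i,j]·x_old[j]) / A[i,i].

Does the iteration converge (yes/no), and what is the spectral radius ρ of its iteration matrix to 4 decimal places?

Let D = diag(7, -4, -5); L, U the strict triangles.
T_J = -D⁻¹(L+U): T[0,1] = -(-3)/(7) = +0.4286; T[0,0] = 0.
  T[0,:] = [+0.0000  +0.4286  +0.8571]
  T[1,:] = [+0.2500  +0.0000  -1.2500]
  T[2,:] = [+0.6000  -0.8000  +0.0000]
|λ(T)| sorted: 1.4044, 1.0792, 0.3252.
spectral radius ρ = 1.4044; 1.4044 > 1: divergent.

no, ρ = 1.4044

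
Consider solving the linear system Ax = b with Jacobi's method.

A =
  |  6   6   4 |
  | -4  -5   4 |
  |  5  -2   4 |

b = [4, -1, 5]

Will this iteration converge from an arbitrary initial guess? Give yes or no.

no

Let D = diag(6, -5, 4); L, U the strict triangles.
T_J = -D⁻¹(L+U): T[1,2] = -(4)/(-5) = +0.8000; T[1,1] = 0.
  T[0,:] = [+0.0000 -1.0000 -0.6667]
  T[1,:] = [-0.8000 +0.0000 +0.8000]
  T[2,:] = [-1.2500 +0.5000 +0.0000]
eigenvalue magnitudes: 1.6708, 0.8707, 0.8707.
ρ = 1.6708; 1.6708 > 1: divergent.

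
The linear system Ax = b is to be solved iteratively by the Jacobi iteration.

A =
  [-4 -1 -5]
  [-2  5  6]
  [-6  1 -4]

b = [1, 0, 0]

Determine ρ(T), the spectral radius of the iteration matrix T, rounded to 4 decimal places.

1.3758

Write A = D+L+U with D = diag(-4, 5, -4).
Jacobi T = -D⁻¹(L+U): T[2,1] = -(1)/(-4) = +0.2500; T[2,2] = 0.
  T[0,:] = [+0.0000  -0.2500  -1.2500]
  T[1,:] = [+0.4000  +0.0000  -1.2000]
  T[2,:] = [-1.5000  +0.2500  +0.0000]
|λ(T)| sorted: 1.3758, 0.9231, 0.4527.
ρ = 1.3758; 1.3758 > 1: divergent.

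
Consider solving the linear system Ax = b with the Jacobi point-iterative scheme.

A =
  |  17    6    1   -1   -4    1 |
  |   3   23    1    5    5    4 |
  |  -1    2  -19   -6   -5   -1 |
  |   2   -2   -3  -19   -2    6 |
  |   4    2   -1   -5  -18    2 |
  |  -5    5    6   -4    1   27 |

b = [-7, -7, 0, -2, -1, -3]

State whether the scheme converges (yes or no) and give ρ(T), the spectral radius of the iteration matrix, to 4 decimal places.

Diagonal D = diag(17, 23, -19, -19, -18, 27); L, U strict lower/upper.
Jacobi T = -D⁻¹(L+U): T[0,1] = -(6)/(17) = -0.3529; T[0,0] = 0.
  T[0,:] = [+0.0000  -0.3529  -0.0588  +0.0588  +0.2353  -0.0588]
  T[1,:] = [-0.1304  +0.0000  -0.0435  -0.2174  -0.2174  -0.1739]
  T[2,:] = [-0.0526  +0.1053  +0.0000  -0.3158  -0.2632  -0.0526]
  T[3,:] = [+0.1053  -0.1053  -0.1579  +0.0000  -0.1053  +0.3158]
  T[4,:] = [+0.2222  +0.1111  -0.0556  -0.2778  +0.0000  +0.1111]
  T[5,:] = [+0.1852  -0.1852  -0.2222  +0.1481  -0.0370  +0.0000]
moduli |λ_i(T)| = 0.5488, 0.4241, 0.4241, 0.3152, 0.2208, 0.0291.
ρ = 0.5488; 0.5488 < 1: convergent.

yes, ρ = 0.5488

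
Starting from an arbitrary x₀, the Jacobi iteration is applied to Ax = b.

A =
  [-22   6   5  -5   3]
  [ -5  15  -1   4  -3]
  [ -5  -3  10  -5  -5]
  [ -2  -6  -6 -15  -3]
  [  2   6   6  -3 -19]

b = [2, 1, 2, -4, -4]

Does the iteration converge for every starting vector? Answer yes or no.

yes

Diagonal D = diag(-22, 15, 10, -15, -19); L, U strict lower/upper.
T_J = -D⁻¹(L+U): T[3,4] = -(-3)/(-15) = -0.2000; T[3,3] = 0.
  T[0,:] = [+0.0000  +0.2727  +0.2273  -0.2273  +0.1364]
  T[1,:] = [+0.3333  +0.0000  +0.0667  -0.2667  +0.2000]
  T[2,:] = [+0.5000  +0.3000  +0.0000  +0.5000  +0.5000]
  T[3,:] = [-0.1333  -0.4000  -0.4000  +0.0000  -0.2000]
  T[4,:] = [+0.1053  +0.3158  +0.3158  -0.1579  +0.0000]
|λ(T)| sorted: 0.8780, 0.3637, 0.3637, 0.1864, 0.1499.
ρ = 0.8780; 0.8780 < 1, so it converges for any x₀.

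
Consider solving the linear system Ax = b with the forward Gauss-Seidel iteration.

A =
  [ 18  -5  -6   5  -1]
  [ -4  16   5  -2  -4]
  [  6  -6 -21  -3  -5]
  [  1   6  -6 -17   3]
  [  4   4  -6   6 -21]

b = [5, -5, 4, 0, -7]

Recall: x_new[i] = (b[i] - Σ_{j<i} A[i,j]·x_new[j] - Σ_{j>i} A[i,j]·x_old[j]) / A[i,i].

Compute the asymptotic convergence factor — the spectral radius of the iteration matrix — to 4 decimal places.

Write A = D+L+U with D = diag(18, 16, -21, -17, -21).
GS T = -(D+L)⁻¹U: row 0 first, T[0,4] = -(-1)/(18) = +0.0556; later rows by forward substitution.
  T[0,:] = [+0.0000 +0.2778 +0.3333 -0.2778 +0.0556]
  T[1,:] = [+0.0000 +0.0694 -0.2292 +0.0556 +0.2639]
  T[2,:] = [+0.0000 +0.0595 +0.1607 -0.2381 -0.2976]
  T[3,:] = [+0.0000 +0.0198 -0.1180 +0.0873 +0.3779]
  T[4,:] = [+0.0000 +0.0548 -0.0598 +0.0506 +0.2539]
|roots of det(T-λI)|: 0.5066, 0.1319, 0.1319, 0.0473, 0.0000.
ρ(T) = max|λ| = 0.5066; 0.5066 < 1, so it converges for any x₀.

0.5066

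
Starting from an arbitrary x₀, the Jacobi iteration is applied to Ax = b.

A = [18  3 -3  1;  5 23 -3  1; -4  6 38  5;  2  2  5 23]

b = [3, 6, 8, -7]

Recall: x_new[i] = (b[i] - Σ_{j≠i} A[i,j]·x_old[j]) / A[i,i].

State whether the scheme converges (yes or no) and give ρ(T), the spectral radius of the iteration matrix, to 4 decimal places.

yes, ρ = 0.2607

Write A = D+L+U with D = diag(18, 23, 38, 23).
Jacobi T = -D⁻¹(L+U): T[0,3] = -(1)/(18) = -0.0556; T[0,0] = 0.
  T[0,:] = [+0.0000 -0.1667 +0.1667 -0.0556]
  T[1,:] = [-0.2174 +0.0000 +0.1304 -0.0435]
  T[2,:] = [+0.1053 -0.1579 +0.0000 -0.1316]
  T[3,:] = [-0.0870 -0.0870 -0.2174 +0.0000]
|roots of det(T-λI)|: 0.2607, 0.2122, 0.2122, 0.1236.
spectral radius ρ = 0.2607; 0.2607 < 1 ⇒ converges.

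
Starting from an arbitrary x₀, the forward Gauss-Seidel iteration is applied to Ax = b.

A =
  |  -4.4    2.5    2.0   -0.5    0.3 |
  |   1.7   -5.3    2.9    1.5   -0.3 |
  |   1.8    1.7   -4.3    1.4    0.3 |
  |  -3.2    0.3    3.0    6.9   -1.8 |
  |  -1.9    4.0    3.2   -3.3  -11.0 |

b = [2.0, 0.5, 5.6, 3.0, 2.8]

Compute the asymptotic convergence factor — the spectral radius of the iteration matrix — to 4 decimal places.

0.8871

Split A = D + L + U, D = diag(-4.4, -5.3, -4.3, 6.9, -11).
T_GS = -(D+L)⁻¹U: row 0 first, T[0,1] = -(2.5)/(-4.4) = +0.5682; later rows by forward substitution.
  T[0,:] = [+0.0000  +0.5682  +0.4545  -0.1136  +0.0682]
  T[1,:] = [+0.0000  +0.1822  +0.6930  +0.2466  -0.0347]
  T[2,:] = [+0.0000  +0.3099  +0.4642  +0.3755  +0.0846]
  T[3,:] = [+0.0000  +0.1208  -0.0212  -0.2267  +0.2572]
  T[4,:] = [+0.0000  +0.0220  +0.3149  +0.2865  -0.0770]
moduli |λ_i(T)| = 0.8871, 0.3573, 0.2455, 0.0586, 0.0000.
ρ(T) = max|λ| = 0.8871; 0.8871 < 1: convergent.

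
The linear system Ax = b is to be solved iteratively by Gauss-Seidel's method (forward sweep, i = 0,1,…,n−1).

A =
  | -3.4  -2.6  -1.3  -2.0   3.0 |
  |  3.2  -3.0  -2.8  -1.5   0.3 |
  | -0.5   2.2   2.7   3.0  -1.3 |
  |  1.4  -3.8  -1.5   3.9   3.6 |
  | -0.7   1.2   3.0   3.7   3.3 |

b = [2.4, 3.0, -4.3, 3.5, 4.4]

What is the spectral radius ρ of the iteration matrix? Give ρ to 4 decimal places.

Let D = diag(-3.4, -3, 2.7, 3.9, 3.3); L, U the strict triangles.
GS T = -(D+L)⁻¹U: row 0 first, T[0,3] = -(-2)/(-3.4) = -0.5882; later rows by forward substitution.
  T[0,:] = [+0.0000  -0.7647  -0.3824  -0.5882  +0.8824]
  T[1,:] = [+0.0000  -0.8157  -1.3412  -1.1275  +1.0412]
  T[2,:] = [+0.0000  +0.5230  +1.0220  -0.3014  -0.2035]
  T[3,:] = [+0.0000  -0.3191  -0.7765  -1.0033  -0.3036]
  T[4,:] = [+0.0000  +0.0167  +0.3481  +1.6841  +0.3339]
moduli |λ_i(T)| = 1.1777, 0.6908, 0.4369, 0.4369, 0.0000.
ρ(T) = max|λ| = 1.1777; 1.1777 > 1: divergent.

1.1777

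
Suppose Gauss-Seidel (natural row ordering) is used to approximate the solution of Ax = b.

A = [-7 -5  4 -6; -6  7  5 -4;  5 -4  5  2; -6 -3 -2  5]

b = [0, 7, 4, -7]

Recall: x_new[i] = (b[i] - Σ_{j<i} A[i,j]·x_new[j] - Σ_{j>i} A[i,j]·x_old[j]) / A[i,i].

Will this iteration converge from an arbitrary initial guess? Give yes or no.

Split A = D + L + U, D = diag(-7, 7, 5, 5).
GS T = -(D+L)⁻¹U: row 0 first, T[0,2] = -(4)/(-7) = +0.5714; later rows by forward substitution.
  T[0,:] = [+0.0000  -0.7143  +0.5714  -0.8571]
  T[1,:] = [+0.0000  -0.6122  -0.2245  -0.1633]
  T[2,:] = [+0.0000  +0.2245  -0.7510  +0.3265]
  T[3,:] = [+0.0000  -1.1347  +0.2506  -0.9959]
|eigenvalues of T|: 1.1690, 0.9754, 0.2148, 0.0000.
ρ(T) = max|λ| = 1.1690; 1.1690 > 1: divergent.

no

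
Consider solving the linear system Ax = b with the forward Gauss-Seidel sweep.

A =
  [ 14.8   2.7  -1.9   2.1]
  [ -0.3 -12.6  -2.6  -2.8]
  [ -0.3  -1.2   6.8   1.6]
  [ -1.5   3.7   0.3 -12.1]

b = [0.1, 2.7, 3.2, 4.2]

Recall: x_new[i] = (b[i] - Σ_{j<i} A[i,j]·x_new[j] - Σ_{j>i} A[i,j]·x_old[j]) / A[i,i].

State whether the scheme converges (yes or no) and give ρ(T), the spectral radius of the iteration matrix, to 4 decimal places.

A = D + L + U where D = diag(14.8, -12.6, 6.8, -12.1).
Gauss-Seidel: T = -(D+L)⁻¹U, row 0 first, T[0,2] = -(-1.9)/(14.8) = +0.1284; later rows by forward substitution.
  T[0,:] = [+0.0000 -0.1824 +0.1284 -0.1419]
  T[1,:] = [+0.0000 +0.0043 -0.2094 -0.2188]
  T[2,:] = [+0.0000 -0.0073 -0.0313 -0.2802]
  T[3,:] = [+0.0000 +0.0238 -0.0807 -0.0563]
|eigenvalues of T|: 0.1513, 0.1258, 0.0577, 0.0000.
spectral radius ρ = 0.1513; 0.1513 < 1 ⇒ converges.

yes, ρ = 0.1513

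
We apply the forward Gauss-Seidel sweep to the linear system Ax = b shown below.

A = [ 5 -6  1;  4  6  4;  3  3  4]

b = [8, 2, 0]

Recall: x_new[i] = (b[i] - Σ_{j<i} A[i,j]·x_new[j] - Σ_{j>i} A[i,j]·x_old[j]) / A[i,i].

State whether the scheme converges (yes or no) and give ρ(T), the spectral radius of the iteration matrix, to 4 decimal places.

A = D + L + U where D = diag(5, 6, 4).
Gauss-Seidel: T = -(D+L)⁻¹U, row 0 first, T[0,2] = -(1)/(5) = -0.2000; later rows by forward substitution.
  T[0,:] = [+0.0000, +1.2000, -0.2000]
  T[1,:] = [+0.0000, -0.8000, -0.5333]
  T[2,:] = [+0.0000, -0.3000, +0.5500]
|roots of det(T-λI)|: 0.9096, 0.6596, 0.0000.
ρ(T) = max|λ| = 0.9096; 0.9096 < 1: convergent.

yes, ρ = 0.9096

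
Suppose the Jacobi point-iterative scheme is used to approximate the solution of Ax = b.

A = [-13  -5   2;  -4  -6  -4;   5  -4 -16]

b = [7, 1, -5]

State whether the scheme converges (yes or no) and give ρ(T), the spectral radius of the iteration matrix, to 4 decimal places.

yes, ρ = 0.7791

Let D = diag(-13, -6, -16); L, U the strict triangles.
Jacobi: T = -D⁻¹(L+U), T[1,2] = -(-4)/(-6) = -0.6667; T[1,1] = 0.
  T[0,:] = [+0.0000, -0.3846, +0.1538]
  T[1,:] = [-0.6667, +0.0000, -0.6667]
  T[2,:] = [+0.3125, -0.2500, +0.0000]
|roots of det(T-λI)|: 0.7791, 0.5159, 0.2632.
ρ(T) = max|λ| = 0.7791; 0.7791 < 1: convergent.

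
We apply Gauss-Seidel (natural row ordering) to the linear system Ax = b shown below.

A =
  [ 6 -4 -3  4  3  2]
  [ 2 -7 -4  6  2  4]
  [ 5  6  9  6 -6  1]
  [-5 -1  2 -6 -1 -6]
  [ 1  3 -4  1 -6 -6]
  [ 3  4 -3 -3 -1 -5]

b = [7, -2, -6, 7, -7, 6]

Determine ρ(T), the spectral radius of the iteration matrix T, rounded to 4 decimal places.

1.3183

Split A = D + L + U, D = diag(6, -7, 9, -6, -6, -5).
T_GS = -(D+L)⁻¹U: row 0 first, T[0,2] = -(-3)/(6) = +0.5000; later rows by forward substitution.
  T[0,:] = [+0.0000 +0.6667 +0.5000 -0.6667 -0.5000 -0.3333]
  T[1,:] = [+0.0000 +0.1905 -0.4286 +0.6667 +0.1429 +0.4762]
  T[2,:] = [+0.0000 -0.4974 +0.0079 -0.7407 +0.8492 -0.2434]
  T[3,:] = [+0.0000 -0.7531 -0.3426 +0.1975 +0.5093 -0.8827]
  T[4,:] = [+0.0000 +0.4124 -0.1933 +0.7490 -0.4932 -0.8023]
  T[5,:] = [+0.0000 +1.2202 +0.1966 +0.3095 -0.9022 +1.0171]
|eigenvalues of T|: 1.3183, 1.0798, 0.8854, 0.3334, 0.0604, 0.0000.
spectral radius ρ = 1.3183; 1.3183 > 1: divergent.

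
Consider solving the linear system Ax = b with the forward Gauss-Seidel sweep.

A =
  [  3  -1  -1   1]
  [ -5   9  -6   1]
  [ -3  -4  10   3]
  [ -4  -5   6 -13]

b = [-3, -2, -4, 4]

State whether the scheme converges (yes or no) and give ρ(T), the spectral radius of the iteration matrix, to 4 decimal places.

yes, ρ = 0.8849

Split A = D + L + U, D = diag(3, 9, 10, -13).
T_GS = -(D+L)⁻¹U: row 0 first, T[0,3] = -(1)/(3) = -0.3333; later rows by forward substitution.
  T[0,:] = [+0.0000  +0.3333  +0.3333  -0.3333]
  T[1,:] = [+0.0000  +0.1852  +0.8519  -0.2963]
  T[2,:] = [+0.0000  +0.1741  +0.4407  -0.5185]
  T[3,:] = [+0.0000  -0.0934  -0.2268  -0.0228]
eigenvalue magnitudes: 0.8849, 0.1522, 0.1522, 0.0000.
spectral radius ρ = 0.8849; 0.8849 < 1, so it converges for any x₀.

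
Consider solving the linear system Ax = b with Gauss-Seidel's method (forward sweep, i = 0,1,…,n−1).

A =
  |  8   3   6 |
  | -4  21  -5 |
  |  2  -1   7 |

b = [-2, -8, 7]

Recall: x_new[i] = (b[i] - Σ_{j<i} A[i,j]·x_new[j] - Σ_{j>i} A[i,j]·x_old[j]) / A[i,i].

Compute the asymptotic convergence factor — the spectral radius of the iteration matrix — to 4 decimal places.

Diagonal D = diag(8, 21, 7); L, U strict lower/upper.
Gauss-Seidel: T = -(D+L)⁻¹U, row 0 first, T[0,1] = -(3)/(8) = -0.3750; later rows by forward substitution.
  T[0,:] = [+0.0000 -0.3750 -0.7500]
  T[1,:] = [+0.0000 -0.0714 +0.0952]
  T[2,:] = [+0.0000 +0.0969 +0.2279]
|roots of det(T-λI)|: 0.2561, 0.0996, 0.0000.
ρ = 0.2561; 0.2561 < 1: convergent.

0.2561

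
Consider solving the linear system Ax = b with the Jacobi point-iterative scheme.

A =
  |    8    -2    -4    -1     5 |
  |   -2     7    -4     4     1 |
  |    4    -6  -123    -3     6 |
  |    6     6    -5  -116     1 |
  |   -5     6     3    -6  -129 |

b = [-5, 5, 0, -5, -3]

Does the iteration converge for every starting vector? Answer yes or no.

A = D + L + U where D = diag(8, 7, -123, -116, -129).
Jacobi T = -D⁻¹(L+U): T[2,4] = -(6)/(-123) = +0.0488; T[2,2] = 0.
  T[0,:] = [+0.0000 +0.2500 +0.5000 +0.1250 -0.6250]
  T[1,:] = [+0.2857 +0.0000 +0.5714 -0.5714 -0.1429]
  T[2,:] = [+0.0325 -0.0488 +0.0000 -0.0244 +0.0488]
  T[3,:] = [+0.0517 +0.0517 -0.0431 +0.0000 +0.0086]
  T[4,:] = [-0.0388 +0.0465 +0.0233 -0.0465 +0.0000]
eigenvalue magnitudes: 0.3607, 0.2337, 0.2071, 0.2071, 0.0124.
spectral radius ρ = 0.3607; 0.3607 < 1 ⇒ converges.

yes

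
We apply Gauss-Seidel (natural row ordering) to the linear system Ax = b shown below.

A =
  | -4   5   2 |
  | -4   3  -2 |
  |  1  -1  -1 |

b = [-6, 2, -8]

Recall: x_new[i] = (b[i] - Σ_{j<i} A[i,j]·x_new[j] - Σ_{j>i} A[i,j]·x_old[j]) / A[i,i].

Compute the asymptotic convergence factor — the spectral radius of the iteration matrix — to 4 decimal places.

Write A = D+L+U with D = diag(-4, 3, -1).
Gauss-Seidel: T = -(D+L)⁻¹U, row 0 first, T[0,2] = -(2)/(-4) = +0.5000; later rows by forward substitution.
  T[0,:] = [+0.0000 +1.2500 +0.5000]
  T[1,:] = [+0.0000 +1.6667 +1.3333]
  T[2,:] = [+0.0000 -0.4167 -0.8333]
|eigenvalues of T|: 1.4201, 0.5868, 0.0000.
spectral radius ρ = 1.4201; 1.4201 > 1 ⇒ diverges.

1.4201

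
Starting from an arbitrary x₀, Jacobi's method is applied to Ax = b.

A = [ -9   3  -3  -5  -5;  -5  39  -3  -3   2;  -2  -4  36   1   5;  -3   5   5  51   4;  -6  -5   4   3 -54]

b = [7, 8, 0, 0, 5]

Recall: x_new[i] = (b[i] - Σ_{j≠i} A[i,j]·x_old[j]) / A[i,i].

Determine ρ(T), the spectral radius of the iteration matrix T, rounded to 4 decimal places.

Split A = D + L + U, D = diag(-9, 39, 36, 51, -54).
Jacobi T = -D⁻¹(L+U): T[4,1] = -(-5)/(-54) = -0.0926; T[4,4] = 0.
  T[0,:] = [+0.0000, +0.3333, -0.3333, -0.5556, -0.5556]
  T[1,:] = [+0.1282, +0.0000, +0.0769, +0.0769, -0.0513]
  T[2,:] = [+0.0556, +0.1111, +0.0000, -0.0278, -0.1389]
  T[3,:] = [+0.0588, -0.0980, -0.0980, +0.0000, -0.0784]
  T[4,:] = [-0.1111, -0.0926, +0.0741, +0.0556, +0.0000]
|eigenvalues of T|: 0.2998, 0.2258, 0.1627, 0.1627, 0.0792.
ρ(T) = max|λ| = 0.2998; 0.2998 < 1: convergent.

0.2998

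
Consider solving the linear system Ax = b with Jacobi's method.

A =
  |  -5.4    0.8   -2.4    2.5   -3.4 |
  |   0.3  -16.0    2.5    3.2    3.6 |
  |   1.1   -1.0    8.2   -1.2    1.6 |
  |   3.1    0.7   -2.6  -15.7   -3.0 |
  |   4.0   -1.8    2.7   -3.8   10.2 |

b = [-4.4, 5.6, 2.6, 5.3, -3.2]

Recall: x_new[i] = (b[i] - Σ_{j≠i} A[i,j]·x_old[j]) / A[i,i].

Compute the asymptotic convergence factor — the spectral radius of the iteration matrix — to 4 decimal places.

0.7182

Write A = D+L+U with D = diag(-5.4, -16, 8.2, -15.7, 10.2).
Jacobi T = -D⁻¹(L+U): T[1,4] = -(3.6)/(-16) = +0.2250; T[1,1] = 0.
  T[0,:] = [+0.0000 +0.1481 -0.4444 +0.4630 -0.6296]
  T[1,:] = [+0.0187 +0.0000 +0.1562 +0.2000 +0.2250]
  T[2,:] = [-0.1341 +0.1220 +0.0000 +0.1463 -0.1951]
  T[3,:] = [+0.1975 +0.0446 -0.1656 +0.0000 -0.1911]
  T[4,:] = [-0.3922 +0.1765 -0.2647 +0.3725 +0.0000]
|λ(T)| sorted: 0.7182, 0.4828, 0.2018, 0.2018, 0.1599.
spectral radius ρ = 0.7182; 0.7182 < 1 ⇒ converges.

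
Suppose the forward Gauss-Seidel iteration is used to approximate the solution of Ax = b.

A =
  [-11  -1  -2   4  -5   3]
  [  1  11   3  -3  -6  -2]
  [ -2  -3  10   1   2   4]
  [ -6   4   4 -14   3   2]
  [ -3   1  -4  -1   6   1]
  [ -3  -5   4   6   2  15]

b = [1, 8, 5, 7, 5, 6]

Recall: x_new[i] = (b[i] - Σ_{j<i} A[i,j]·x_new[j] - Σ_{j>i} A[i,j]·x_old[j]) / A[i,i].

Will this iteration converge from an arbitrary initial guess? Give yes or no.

yes

Diagonal D = diag(-11, 11, 10, -14, 6, 15); L, U strict lower/upper.
Gauss-Seidel: T = -(D+L)⁻¹U, row 0 first, T[0,1] = -(-1)/(-11) = -0.0909; later rows by forward substitution.
  T[0,:] = [+0.0000 -0.0909 -0.1818 +0.3636 -0.4545 +0.2727]
  T[1,:] = [+0.0000 +0.0083 -0.2562 +0.2397 +0.5868 +0.1570]
  T[2,:] = [+0.0000 -0.0157 -0.1132 +0.0446 -0.1149 -0.2983]
  T[3,:] = [+0.0000 +0.0368 -0.0276 -0.0746 +0.5439 -0.0144]
  T[4,:] = [+0.0000 -0.0512 -0.1283 +0.1592 -0.3110 -0.2578]
  T[5,:] = [+0.0000 -0.0192 -0.0634 +0.1493 -0.0408 +0.2266]
|roots of det(T-λI)|: 0.5809, 0.1841, 0.1841, 0.0375, 0.0240, 0.0000.
ρ(T) = max|λ| = 0.5809; 0.5809 < 1: convergent.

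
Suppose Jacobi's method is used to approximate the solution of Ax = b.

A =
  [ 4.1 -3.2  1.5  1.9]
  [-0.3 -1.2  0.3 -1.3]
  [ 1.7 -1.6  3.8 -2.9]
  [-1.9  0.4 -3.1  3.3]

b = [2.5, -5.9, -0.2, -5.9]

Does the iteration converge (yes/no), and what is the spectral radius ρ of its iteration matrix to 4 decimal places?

Split A = D + L + U, D = diag(4.1, -1.2, 3.8, 3.3).
Jacobi T = -D⁻¹(L+U): T[3,1] = -(0.4)/(3.3) = -0.1212; T[3,3] = 0.
  T[0,:] = [+0.0000 +0.7805 -0.3659 -0.4634]
  T[1,:] = [-0.2500 +0.0000 +0.2500 -1.0833]
  T[2,:] = [-0.4474 +0.4211 +0.0000 +0.7632]
  T[3,:] = [+0.5758 -0.1212 +0.9394 +0.0000]
|λ(T)| sorted: 1.3346, 0.8319, 0.8319, 0.7738.
spectral radius ρ = 1.3346; 1.3346 > 1: divergent.

no, ρ = 1.3346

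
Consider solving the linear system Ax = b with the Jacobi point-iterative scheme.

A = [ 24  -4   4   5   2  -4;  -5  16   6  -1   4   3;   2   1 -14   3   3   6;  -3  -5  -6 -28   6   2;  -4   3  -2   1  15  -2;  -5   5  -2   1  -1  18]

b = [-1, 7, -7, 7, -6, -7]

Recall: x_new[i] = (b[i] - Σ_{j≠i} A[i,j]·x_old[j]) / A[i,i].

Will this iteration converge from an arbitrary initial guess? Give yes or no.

yes

Let D = diag(24, 16, -14, -28, 15, 18); L, U the strict triangles.
T_J = -D⁻¹(L+U): T[3,2] = -(-6)/(-28) = -0.2143; T[3,3] = 0.
  T[0,:] = [+0.0000  +0.1667  -0.1667  -0.2083  -0.0833  +0.1667]
  T[1,:] = [+0.3125  +0.0000  -0.3750  +0.0625  -0.2500  -0.1875]
  T[2,:] = [+0.1429  +0.0714  +0.0000  +0.2143  +0.2143  +0.4286]
  T[3,:] = [-0.1071  -0.1786  -0.2143  +0.0000  +0.2143  +0.0714]
  T[4,:] = [+0.2667  -0.2000  +0.1333  -0.0667  +0.0000  +0.1333]
  T[5,:] = [+0.2778  -0.2778  +0.1111  -0.0556  +0.0556  +0.0000]
moduli |λ_i(T)| = 0.5129, 0.4234, 0.4234, 0.4046, 0.4046, 0.0565.
ρ = 0.5129; 0.5129 < 1: convergent.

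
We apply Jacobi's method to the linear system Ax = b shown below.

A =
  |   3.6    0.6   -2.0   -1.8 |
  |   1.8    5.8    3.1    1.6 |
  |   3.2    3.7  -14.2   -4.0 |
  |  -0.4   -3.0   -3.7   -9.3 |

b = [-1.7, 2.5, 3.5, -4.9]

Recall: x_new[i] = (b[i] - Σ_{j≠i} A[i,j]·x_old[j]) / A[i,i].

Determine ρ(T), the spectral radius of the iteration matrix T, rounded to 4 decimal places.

Write A = D+L+U with D = diag(3.6, 5.8, -14.2, -9.3).
Jacobi: T = -D⁻¹(L+U), T[3,2] = -(-3.7)/(-9.3) = -0.3978; T[3,3] = 0.
  T[0,:] = [+0.0000  -0.1667  +0.5556  +0.5000]
  T[1,:] = [-0.3103  +0.0000  -0.5345  -0.2759]
  T[2,:] = [+0.2254  +0.2606  +0.0000  -0.2817]
  T[3,:] = [-0.0430  -0.3226  -0.3978  +0.0000]
moduli |λ_i(T)| = 0.5274, 0.2825, 0.2825, 0.0335.
spectral radius ρ = 0.5274; 0.5274 < 1 ⇒ converges.

0.5274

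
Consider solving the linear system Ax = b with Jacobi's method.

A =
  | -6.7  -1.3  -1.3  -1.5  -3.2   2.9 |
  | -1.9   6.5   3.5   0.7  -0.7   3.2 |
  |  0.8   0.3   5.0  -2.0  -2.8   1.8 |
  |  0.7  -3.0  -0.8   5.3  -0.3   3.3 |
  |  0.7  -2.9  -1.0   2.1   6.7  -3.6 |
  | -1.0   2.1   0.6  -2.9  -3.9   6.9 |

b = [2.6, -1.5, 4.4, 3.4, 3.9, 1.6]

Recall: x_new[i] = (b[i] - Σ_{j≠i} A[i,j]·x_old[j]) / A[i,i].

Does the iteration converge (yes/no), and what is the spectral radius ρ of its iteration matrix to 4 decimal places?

no, ρ = 1.1342

Write A = D+L+U with D = diag(-6.7, 6.5, 5, 5.3, 6.7, 6.9).
T_J = -D⁻¹(L+U): T[3,0] = -(0.7)/(5.3) = -0.1321; T[3,3] = 0.
  T[0,:] = [+0.0000, -0.1940, -0.1940, -0.2239, -0.4776, +0.4328]
  T[1,:] = [+0.2923, +0.0000, -0.5385, -0.1077, +0.1077, -0.4923]
  T[2,:] = [-0.1600, -0.0600, +0.0000, +0.4000, +0.5600, -0.3600]
  T[3,:] = [-0.1321, +0.5660, +0.1509, +0.0000, +0.0566, -0.6226]
  T[4,:] = [-0.1045, +0.4328, +0.1493, -0.3134, +0.0000, +0.5373]
  T[5,:] = [+0.1449, -0.3043, -0.0870, +0.4203, +0.5652, +0.0000]
moduli |λ_i(T)| = 1.1342, 0.7526, 0.7526, 0.4783, 0.1970, 0.1241.
ρ(T) = max|λ| = 1.1342; 1.1342 > 1: divergent.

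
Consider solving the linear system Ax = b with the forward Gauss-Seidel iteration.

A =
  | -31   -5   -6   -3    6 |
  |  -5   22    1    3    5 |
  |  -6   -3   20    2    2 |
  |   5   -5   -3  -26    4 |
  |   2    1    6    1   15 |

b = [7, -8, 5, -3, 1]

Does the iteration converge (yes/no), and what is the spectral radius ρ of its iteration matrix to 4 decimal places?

yes, ρ = 0.1954

Split A = D + L + U, D = diag(-31, 22, 20, -26, 15).
GS T = -(D+L)⁻¹U: row 0 first, T[0,4] = -(6)/(-31) = +0.1935; later rows by forward substitution.
  T[0,:] = [+0.0000 -0.1613 -0.1935 -0.0968 +0.1935]
  T[1,:] = [+0.0000 -0.0367 -0.0894 -0.1584 -0.1833]
  T[2,:] = [+0.0000 -0.0539 -0.0715 -0.1528 -0.0694]
  T[3,:] = [+0.0000 -0.0178 -0.0118 +0.0295 +0.2343]
  T[4,:] = [+0.0000 +0.0467 +0.0611 +0.0826 -0.0014]
|eigenvalues of T|: 0.1954, 0.0662, 0.0662, 0.0176, 0.0000.
ρ(T) = max|λ| = 0.1954; 0.1954 < 1 ⇒ converges.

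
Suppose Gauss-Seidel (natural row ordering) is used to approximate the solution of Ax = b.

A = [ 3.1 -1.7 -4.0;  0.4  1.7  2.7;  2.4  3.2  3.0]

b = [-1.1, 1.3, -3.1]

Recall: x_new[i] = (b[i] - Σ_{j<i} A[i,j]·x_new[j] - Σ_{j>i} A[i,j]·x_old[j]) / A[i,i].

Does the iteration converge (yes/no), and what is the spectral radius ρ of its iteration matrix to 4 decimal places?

Write A = D+L+U with D = diag(3.1, 1.7, 3).
GS T = -(D+L)⁻¹U: row 0 first, T[0,2] = -(-4)/(3.1) = +1.2903; later rows by forward substitution.
  T[0,:] = [+0.0000, +0.5484, +1.2903]
  T[1,:] = [+0.0000, -0.1290, -1.8918]
  T[2,:] = [+0.0000, -0.3011, +0.9857]
|λ(T)| sorted: 1.3666, 0.5099, 0.0000.
spectral radius ρ = 1.3666; 1.3666 > 1 ⇒ diverges.

no, ρ = 1.3666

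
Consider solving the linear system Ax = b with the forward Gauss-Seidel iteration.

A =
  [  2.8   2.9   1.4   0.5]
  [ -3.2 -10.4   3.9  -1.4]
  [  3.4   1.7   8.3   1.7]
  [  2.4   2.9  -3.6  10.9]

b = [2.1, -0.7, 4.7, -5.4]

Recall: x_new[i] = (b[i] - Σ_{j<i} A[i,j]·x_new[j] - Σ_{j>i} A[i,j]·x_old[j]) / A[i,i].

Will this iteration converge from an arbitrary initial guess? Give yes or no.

yes

A = D + L + U where D = diag(2.8, -10.4, 8.3, 10.9).
GS T = -(D+L)⁻¹U: row 0 first, T[0,1] = -(2.9)/(2.8) = -1.0357; later rows by forward substitution.
  T[0,:] = [+0.0000, -1.0357, -0.5000, -0.1786]
  T[1,:] = [+0.0000, +0.3187, +0.5288, -0.0797]
  T[2,:] = [+0.0000, +0.3590, +0.0965, -0.1154]
  T[3,:] = [+0.0000, +0.2618, +0.0013, +0.0224]
|λ(T)| sorted: 0.6030, 0.2721, 0.1067, 0.0000.
spectral radius ρ = 0.6030; 0.6030 < 1: convergent.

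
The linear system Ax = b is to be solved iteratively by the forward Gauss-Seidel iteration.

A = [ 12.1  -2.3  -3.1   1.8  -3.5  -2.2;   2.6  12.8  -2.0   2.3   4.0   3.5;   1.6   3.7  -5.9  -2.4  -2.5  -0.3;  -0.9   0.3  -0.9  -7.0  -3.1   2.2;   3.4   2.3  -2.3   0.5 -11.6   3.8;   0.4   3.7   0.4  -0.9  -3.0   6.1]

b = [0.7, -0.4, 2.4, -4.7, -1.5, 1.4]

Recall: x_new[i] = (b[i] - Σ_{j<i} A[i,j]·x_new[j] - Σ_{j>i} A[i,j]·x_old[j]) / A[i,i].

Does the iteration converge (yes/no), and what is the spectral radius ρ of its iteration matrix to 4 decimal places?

A = D + L + U where D = diag(12.1, 12.8, -5.9, -7, -11.6, 6.1).
Gauss-Seidel: T = -(D+L)⁻¹U, row 0 first, T[0,1] = -(-2.3)/(12.1) = +0.1901; later rows by forward substitution.
  T[0,:] = [+0.0000  +0.1901  +0.2562  -0.1488  +0.2893  +0.1818]
  T[1,:] = [+0.0000  -0.0386  +0.1042  -0.1495  -0.3713  -0.3104]
  T[2,:] = [+0.0000  +0.0273  +0.1348  -0.5409  -0.5781  -0.1962]
  T[3,:] = [+0.0000  -0.0296  -0.0458  +0.0823  -0.4216  +0.3028]
  T[4,:] = [+0.0000  +0.0414  +0.0670  +0.0375  +0.1076  +0.3713]
  T[5,:] = [+0.0000  +0.0251  -0.0626  +0.1665  +0.2348  +0.4165]
eigenvalue magnitudes: 0.6441, 0.2668, 0.2288, 0.2288, 0.0128, 0.0000.
ρ = 0.6441; 0.6441 < 1: convergent.

yes, ρ = 0.6441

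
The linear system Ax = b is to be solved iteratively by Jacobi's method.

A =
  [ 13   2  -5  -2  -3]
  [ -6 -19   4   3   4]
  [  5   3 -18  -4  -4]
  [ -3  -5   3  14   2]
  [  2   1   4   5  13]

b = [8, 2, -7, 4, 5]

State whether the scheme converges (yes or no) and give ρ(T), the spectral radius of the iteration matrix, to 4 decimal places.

yes, ρ = 0.8208

Let D = diag(13, -19, -18, 14, 13); L, U the strict triangles.
Jacobi T = -D⁻¹(L+U): T[0,1] = -(2)/(13) = -0.1538; T[0,0] = 0.
  T[0,:] = [+0.0000 -0.1538 +0.3846 +0.1538 +0.2308]
  T[1,:] = [-0.3158 +0.0000 +0.2105 +0.1579 +0.2105]
  T[2,:] = [+0.2778 +0.1667 +0.0000 -0.2222 -0.2222]
  T[3,:] = [+0.2143 +0.3571 -0.2143 +0.0000 -0.1429]
  T[4,:] = [-0.1538 -0.0769 -0.3077 -0.3846 +0.0000]
|roots of det(T-λI)|: 0.8208, 0.3519, 0.2364, 0.2364, 0.1990.
ρ(T) = max|λ| = 0.8208; 0.8208 < 1: convergent.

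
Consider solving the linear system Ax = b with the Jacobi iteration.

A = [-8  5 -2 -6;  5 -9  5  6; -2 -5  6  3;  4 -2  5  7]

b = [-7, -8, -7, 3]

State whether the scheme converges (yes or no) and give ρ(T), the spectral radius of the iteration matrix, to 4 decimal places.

Diagonal D = diag(-8, -9, 6, 7); L, U strict lower/upper.
Jacobi T = -D⁻¹(L+U): T[0,3] = -(-6)/(-8) = -0.7500; T[0,0] = 0.
  T[0,:] = [+0.0000  +0.6250  -0.2500  -0.7500]
  T[1,:] = [+0.5556  +0.0000  +0.5556  +0.6667]
  T[2,:] = [+0.3333  +0.8333  +0.0000  -0.5000]
  T[3,:] = [-0.5714  +0.2857  -0.7143  +0.0000]
|roots of det(T-λI)|: 1.4811, 0.9822, 0.4976, 0.0014.
ρ(T) = max|λ| = 1.4811; 1.4811 > 1, so it fails to converge.

no, ρ = 1.4811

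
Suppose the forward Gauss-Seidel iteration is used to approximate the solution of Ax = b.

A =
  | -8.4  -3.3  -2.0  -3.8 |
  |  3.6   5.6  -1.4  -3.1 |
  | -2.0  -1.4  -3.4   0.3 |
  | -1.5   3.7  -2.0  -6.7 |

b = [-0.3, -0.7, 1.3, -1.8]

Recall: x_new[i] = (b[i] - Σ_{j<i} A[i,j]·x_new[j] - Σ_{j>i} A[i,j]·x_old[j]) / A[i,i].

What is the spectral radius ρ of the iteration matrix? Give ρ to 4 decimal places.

0.8967

A = D + L + U where D = diag(-8.4, 5.6, -3.4, -6.7).
T_GS = -(D+L)⁻¹U: row 0 first, T[0,3] = -(-3.8)/(-8.4) = -0.4524; later rows by forward substitution.
  T[0,:] = [+0.0000  -0.3929  -0.2381  -0.4524]
  T[1,:] = [+0.0000  +0.2526  +0.4031  +0.8444]
  T[2,:] = [+0.0000  +0.1271  -0.0259  +0.0067]
  T[3,:] = [+0.0000  +0.1895  +0.2836  +0.5656]
eigenvalue magnitudes: 0.8967, 0.0759, 0.0285, 0.0000.
ρ = 0.8967; 0.8967 < 1 ⇒ converges.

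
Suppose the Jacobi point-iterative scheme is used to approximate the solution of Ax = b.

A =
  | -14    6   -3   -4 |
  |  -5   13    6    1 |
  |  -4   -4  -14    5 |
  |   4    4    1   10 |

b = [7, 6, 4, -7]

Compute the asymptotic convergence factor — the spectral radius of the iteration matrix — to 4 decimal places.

A = D + L + U where D = diag(-14, 13, -14, 10).
Jacobi: T = -D⁻¹(L+U), T[2,3] = -(5)/(-14) = +0.3571; T[2,2] = 0.
  T[0,:] = [+0.0000 +0.4286 -0.2143 -0.2857]
  T[1,:] = [+0.3846 +0.0000 -0.4615 -0.0769]
  T[2,:] = [-0.2857 -0.2857 +0.0000 +0.3571]
  T[3,:] = [-0.4000 -0.4000 -0.1000 +0.0000]
moduli |λ_i(T)| = 0.8803, 0.4145, 0.3386, 0.3386.
ρ(T) = max|λ| = 0.8803; 0.8803 < 1 ⇒ converges.

0.8803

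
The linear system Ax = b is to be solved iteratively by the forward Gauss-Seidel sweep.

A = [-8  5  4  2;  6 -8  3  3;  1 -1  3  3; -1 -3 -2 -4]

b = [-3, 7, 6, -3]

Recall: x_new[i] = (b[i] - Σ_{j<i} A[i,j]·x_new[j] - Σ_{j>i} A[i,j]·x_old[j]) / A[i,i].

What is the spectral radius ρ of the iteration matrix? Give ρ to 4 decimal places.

Write A = D+L+U with D = diag(-8, -8, 3, -4).
GS T = -(D+L)⁻¹U: row 0 first, T[0,1] = -(5)/(-8) = +0.6250; later rows by forward substitution.
  T[0,:] = [+0.0000 +0.6250 +0.5000 +0.2500]
  T[1,:] = [+0.0000 +0.4688 +0.7500 +0.5625]
  T[2,:] = [+0.0000 -0.0521 +0.0833 -0.8958]
  T[3,:] = [+0.0000 -0.4818 -0.7292 -0.0365]
|λ(T)| sorted: 0.9313, 0.2508, 0.2508, 0.0000.
ρ = 0.9313; 0.9313 < 1: convergent.

0.9313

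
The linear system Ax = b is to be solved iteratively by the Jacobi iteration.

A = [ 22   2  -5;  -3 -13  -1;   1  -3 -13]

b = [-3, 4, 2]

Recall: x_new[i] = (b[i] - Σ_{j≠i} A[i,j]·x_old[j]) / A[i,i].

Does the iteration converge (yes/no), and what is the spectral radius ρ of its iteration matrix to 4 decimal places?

Diagonal D = diag(22, -13, -13); L, U strict lower/upper.
Jacobi T = -D⁻¹(L+U): T[0,2] = -(-5)/(22) = +0.2273; T[0,0] = 0.
  T[0,:] = [+0.0000 -0.0909 +0.2273]
  T[1,:] = [-0.2308 +0.0000 -0.0769]
  T[2,:] = [+0.0769 -0.2308 +0.0000]
eigenvalue magnitudes: 0.3112, 0.2016, 0.2016.
spectral radius ρ = 0.3112; 0.3112 < 1 ⇒ converges.

yes, ρ = 0.3112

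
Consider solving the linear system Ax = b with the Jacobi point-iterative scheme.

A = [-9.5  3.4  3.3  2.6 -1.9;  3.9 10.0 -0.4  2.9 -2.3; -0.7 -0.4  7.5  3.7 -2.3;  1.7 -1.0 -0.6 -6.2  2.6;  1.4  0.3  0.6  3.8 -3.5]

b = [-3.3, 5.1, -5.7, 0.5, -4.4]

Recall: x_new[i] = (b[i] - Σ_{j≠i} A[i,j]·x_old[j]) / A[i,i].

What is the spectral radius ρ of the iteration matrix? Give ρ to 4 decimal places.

Diagonal D = diag(-9.5, 10, 7.5, -6.2, -3.5); L, U strict lower/upper.
Jacobi T = -D⁻¹(L+U): T[2,4] = -(-2.3)/(7.5) = +0.3067; T[2,2] = 0.
  T[0,:] = [+0.0000 +0.3579 +0.3474 +0.2737 -0.2000]
  T[1,:] = [-0.3900 +0.0000 +0.0400 -0.2900 +0.2300]
  T[2,:] = [+0.0933 +0.0533 +0.0000 -0.4933 +0.3067]
  T[3,:] = [+0.2742 -0.1613 -0.0968 +0.0000 +0.4194]
  T[4,:] = [+0.4000 +0.0857 +0.1714 +1.0857 +0.0000]
moduli |λ_i(T)| = 0.8363, 0.6686, 0.2983, 0.2983, 0.0607.
ρ = 0.8363; 0.8363 < 1, so it converges for any x₀.

0.8363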